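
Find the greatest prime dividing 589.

31

589 = 19 · 31
31 is prime.
So 589 = 19 · 31; the largest prime factor is 31.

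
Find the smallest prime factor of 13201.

13201 is odd.
Digit sum 7, not divisible by 3.
Ends in 1: not divisible by 5.
7: 13201 = 7·1885 + 6
11: 13201 = 11·1200 + 1
13: 13201 = 13·1015 + 6
17: 13201 = 17·776 + 9
19: 13201 = 19·694 + 15
23: 13201 = 23·573 + 22
29: 13201 = 29·455 + 6
31: 13201 = 31·425 + 26
37: 13201 = 37·356 + 29
41: 13201 = 41·321 + 40
43: 13201 = 43·307

43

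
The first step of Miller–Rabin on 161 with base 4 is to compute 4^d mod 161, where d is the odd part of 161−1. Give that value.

58

161 − 1 = 160 = 2^5 · 5, so d = 5.
4^1 ≡ 4 (mod 161)
4^2 ≡ 4^2 = 16 ≡ 16 (mod 161)
4^4 ≡ 16^2 = 256 ≡ 95 (mod 161)
5 = 4 + 1 in binary powers of 2.
So 4^5 ≡ 95 · 4 ≡ 58 (mod 161).
Squaring chain: 58 → 144 → 128 → 123 → 156; never reaches −1, so base 4 is a Miller–Rabin witness that 161 is composite.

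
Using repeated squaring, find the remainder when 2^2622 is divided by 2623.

2^1 ≡ 2 (mod 2623)
2^2 ≡ 2^2 = 4 ≡ 4 (mod 2623)
2^4 ≡ 4^2 = 16 ≡ 16 (mod 2623)
2^8 ≡ 16^2 = 256 ≡ 256 (mod 2623)
2^16 ≡ 256^2 = 65536 ≡ 2584 (mod 2623)
2^32 ≡ 2584^2 = 6677056 ≡ 1521 (mod 2623)
2^64 ≡ 1521^2 = 2313441 ≡ 2578 (mod 2623)
2^128 ≡ 2578^2 = 6646084 ≡ 2025 (mod 2623)
2^256 ≡ 2025^2 = 4100625 ≡ 876 (mod 2623)
2^512 ≡ 876^2 = 767376 ≡ 1460 (mod 2623)
2^1024 ≡ 1460^2 = 2131600 ≡ 1724 (mod 2623)
2^2048 ≡ 1724^2 = 2972176 ≡ 317 (mod 2623)
2622 = 2048 + 512 + 32 + 16 + 8 + 4 + 2 in binary powers of 2.
So 2^2622 ≡ 317 · 1460 · 1521 · 2584 · 256 · 16 · 4 ≡ 2553 (mod 2623).
Since 2553 ≠ 1, base 2 is a Fermat witness: 2623 is composite.

2553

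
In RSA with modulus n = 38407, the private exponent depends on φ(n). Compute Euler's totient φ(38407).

38016

Factor: 38407 = 193 · 199.
φ(38407) = (193−1) · (199−1) = 192 · 198 = 38016.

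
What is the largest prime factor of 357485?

357485 = 5 · 71497
71497 = 19 · 3763
3763 = 53 · 71
71 is prime.
So 357485 = 5 · 19 · 53 · 71; the largest prime factor is 71.

71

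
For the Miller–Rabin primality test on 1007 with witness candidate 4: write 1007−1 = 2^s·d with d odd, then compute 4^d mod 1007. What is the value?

1007 − 1 = 1006 = 2^1 · 503, so d = 503.
4^1 ≡ 4 (mod 1007)
4^2 ≡ 4^2 = 16 ≡ 16 (mod 1007)
4^4 ≡ 16^2 = 256 ≡ 256 (mod 1007)
4^8 ≡ 256^2 = 65536 ≡ 81 (mod 1007)
4^16 ≡ 81^2 = 6561 ≡ 519 (mod 1007)
4^32 ≡ 519^2 = 269361 ≡ 492 (mod 1007)
4^64 ≡ 492^2 = 242064 ≡ 384 (mod 1007)
4^128 ≡ 384^2 = 147456 ≡ 434 (mod 1007)
4^256 ≡ 434^2 = 188356 ≡ 47 (mod 1007)
503 = 256 + 128 + 64 + 32 + 16 + 4 + 2 + 1 in binary powers of 2.
So 4^503 ≡ 47 · 434 · 384 · 492 · 519 · 256 · 16 · 4 ≡ 271 (mod 1007).
Squaring chain: 271; never reaches −1, so base 4 is a Miller–Rabin witness that 1007 is composite.

271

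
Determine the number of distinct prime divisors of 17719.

17719 = 13 · 1363
1363 = 29 · 47
17719 = 13 · 29 · 47, which has 3 distinct prime factors.

3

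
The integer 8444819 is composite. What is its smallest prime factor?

47

8444819 is odd.
Digit sum 38, not divisible by 3.
Ends in 9: not divisible by 5.
7: 8444819 = 7·1206402 + 5
11: 8444819 = 11·767710 + 9
13: 8444819 = 13·649601 + 6
17: 8444819 = 17·496754 + 1
19: 8444819 = 19·444464 + 3
23: 8444819 = 23·367166 + 1
29: 8444819 = 29·291200 + 19
31: 8444819 = 31·272413 + 16
37: 8444819 = 37·228238 + 13
41: 8444819 = 41·205971 + 8
43: 8444819 = 43·196391 + 6
47: 8444819 = 47·179677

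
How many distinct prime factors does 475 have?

2

475 = 5^2 · 19
475 = 5^2 · 19, which has 2 distinct prime factors.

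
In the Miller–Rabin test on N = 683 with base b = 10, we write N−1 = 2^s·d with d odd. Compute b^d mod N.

1

683 − 1 = 682 = 2^1 · 341, so d = 341.
10^1 ≡ 10 (mod 683)
10^2 ≡ 10^2 = 100 ≡ 100 (mod 683)
10^4 ≡ 100^2 = 10000 ≡ 438 (mod 683)
10^8 ≡ 438^2 = 191844 ≡ 604 (mod 683)
10^16 ≡ 604^2 = 364816 ≡ 94 (mod 683)
10^32 ≡ 94^2 = 8836 ≡ 640 (mod 683)
10^64 ≡ 640^2 = 409600 ≡ 483 (mod 683)
10^128 ≡ 483^2 = 233289 ≡ 386 (mod 683)
10^256 ≡ 386^2 = 148996 ≡ 102 (mod 683)
341 = 256 + 64 + 16 + 4 + 1 in binary powers of 2.
So 10^341 ≡ 102 · 483 · 94 · 438 · 10 ≡ 1 (mod 683).
Since 10^d ≡ 1 (mod 683), base 10 does not prove 683 composite.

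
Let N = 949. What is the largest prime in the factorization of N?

73

949 = 13 · 73
73 is prime.
So 949 = 13 · 73; the largest prime factor is 73.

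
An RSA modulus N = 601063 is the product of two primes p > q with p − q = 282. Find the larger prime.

929

Since p = q + 282, we have 601063 = q(q + 282), so q² + 282q − 601063 = 0.
Discriminant: 282² + 4·601063 = 79524 + 2404252 = 2483776; √2483776 = 1576.
q = (−282 + 1576)/2 = 647, and p = q + 282 = 929.
Check: 647 · 929 = 601063.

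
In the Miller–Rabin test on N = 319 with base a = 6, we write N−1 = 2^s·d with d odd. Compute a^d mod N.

178

319 − 1 = 318 = 2^1 · 159, so d = 159.
6^1 ≡ 6 (mod 319)
6^2 ≡ 6^2 = 36 ≡ 36 (mod 319)
6^4 ≡ 36^2 = 1296 ≡ 20 (mod 319)
6^8 ≡ 20^2 = 400 ≡ 81 (mod 319)
6^16 ≡ 81^2 = 6561 ≡ 181 (mod 319)
6^32 ≡ 181^2 = 32761 ≡ 223 (mod 319)
6^64 ≡ 223^2 = 49729 ≡ 284 (mod 319)
6^128 ≡ 284^2 = 80656 ≡ 268 (mod 319)
159 = 128 + 16 + 8 + 4 + 2 + 1 in binary powers of 2.
So 6^159 ≡ 268 · 181 · 81 · 20 · 36 · 6 ≡ 178 (mod 319).
Squaring chain: 178; never reaches −1, so base 6 is a Miller–Rabin witness that 319 is composite.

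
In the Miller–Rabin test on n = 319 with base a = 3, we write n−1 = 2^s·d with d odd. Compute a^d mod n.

279

319 − 1 = 318 = 2^1 · 159, so d = 159.
3^1 ≡ 3 (mod 319)
3^2 ≡ 3^2 = 9 ≡ 9 (mod 319)
3^4 ≡ 9^2 = 81 ≡ 81 (mod 319)
3^8 ≡ 81^2 = 6561 ≡ 181 (mod 319)
3^16 ≡ 181^2 = 32761 ≡ 223 (mod 319)
3^32 ≡ 223^2 = 49729 ≡ 284 (mod 319)
3^64 ≡ 284^2 = 80656 ≡ 268 (mod 319)
3^128 ≡ 268^2 = 71824 ≡ 49 (mod 319)
159 = 128 + 16 + 8 + 4 + 2 + 1 in binary powers of 2.
So 3^159 ≡ 49 · 223 · 181 · 81 · 9 · 3 ≡ 279 (mod 319).
Squaring chain: 279; never reaches −1, so base 3 is a Miller–Rabin witness that 319 is composite.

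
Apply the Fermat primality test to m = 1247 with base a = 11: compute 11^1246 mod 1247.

11^1 ≡ 11 (mod 1247)
11^2 ≡ 11^2 = 121 ≡ 121 (mod 1247)
11^4 ≡ 121^2 = 14641 ≡ 924 (mod 1247)
11^8 ≡ 924^2 = 853776 ≡ 828 (mod 1247)
11^16 ≡ 828^2 = 685584 ≡ 981 (mod 1247)
11^32 ≡ 981^2 = 962361 ≡ 924 (mod 1247)
11^64 ≡ 924^2 = 853776 ≡ 828 (mod 1247)
11^128 ≡ 828^2 = 685584 ≡ 981 (mod 1247)
11^256 ≡ 981^2 = 962361 ≡ 924 (mod 1247)
11^512 ≡ 924^2 = 853776 ≡ 828 (mod 1247)
11^1024 ≡ 828^2 = 685584 ≡ 981 (mod 1247)
1246 = 1024 + 128 + 64 + 16 + 8 + 4 + 2 in binary powers of 2.
So 11^1246 ≡ 981 · 981 · 828 · 981 · 828 · 924 · 121 ≡ 173 (mod 1247).
Since 173 ≠ 1, base 11 is a Fermat witness: 1247 is composite.

173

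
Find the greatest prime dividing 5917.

5917 = 61 · 97
97 is prime.
So 5917 = 61 · 97; the largest prime factor is 97.

97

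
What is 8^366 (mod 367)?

1

8^1 ≡ 8 (mod 367)
8^2 ≡ 8^2 = 64 ≡ 64 (mod 367)
8^4 ≡ 64^2 = 4096 ≡ 59 (mod 367)
8^8 ≡ 59^2 = 3481 ≡ 178 (mod 367)
8^16 ≡ 178^2 = 31684 ≡ 122 (mod 367)
8^32 ≡ 122^2 = 14884 ≡ 204 (mod 367)
8^64 ≡ 204^2 = 41616 ≡ 145 (mod 367)
8^128 ≡ 145^2 = 21025 ≡ 106 (mod 367)
8^256 ≡ 106^2 = 11236 ≡ 226 (mod 367)
366 = 256 + 64 + 32 + 8 + 4 + 2 in binary powers of 2.
So 8^366 ≡ 226 · 145 · 204 · 178 · 59 · 64 ≡ 1 (mod 367).
Since the result is 1, base 8 gives no evidence that 367 is composite.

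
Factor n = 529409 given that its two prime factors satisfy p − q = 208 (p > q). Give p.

839

Since p = q + 208, we have 529409 = q(q + 208), so q² + 208q − 529409 = 0.
Discriminant: 208² + 4·529409 = 43264 + 2117636 = 2160900; √2160900 = 1470.
q = (−208 + 1470)/2 = 631, and p = q + 208 = 839.
Check: 631 · 839 = 529409.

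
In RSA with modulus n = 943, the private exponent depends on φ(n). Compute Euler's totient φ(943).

Factor: 943 = 23 · 41.
φ(943) = (23−1) · (41−1) = 22 · 40 = 880.

880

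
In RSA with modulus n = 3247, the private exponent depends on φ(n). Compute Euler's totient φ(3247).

Factor: 3247 = 17 · 191.
φ(3247) = (17−1) · (191−1) = 16 · 190 = 3040.

3040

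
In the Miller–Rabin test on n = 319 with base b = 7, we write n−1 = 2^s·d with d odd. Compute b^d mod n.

319 − 1 = 318 = 2^1 · 159, so d = 159.
7^1 ≡ 7 (mod 319)
7^2 ≡ 7^2 = 49 ≡ 49 (mod 319)
7^4 ≡ 49^2 = 2401 ≡ 168 (mod 319)
7^8 ≡ 168^2 = 28224 ≡ 152 (mod 319)
7^16 ≡ 152^2 = 23104 ≡ 136 (mod 319)
7^32 ≡ 136^2 = 18496 ≡ 313 (mod 319)
7^64 ≡ 313^2 = 97969 ≡ 36 (mod 319)
7^128 ≡ 36^2 = 1296 ≡ 20 (mod 319)
159 = 128 + 16 + 8 + 4 + 2 + 1 in binary powers of 2.
So 7^159 ≡ 20 · 136 · 152 · 168 · 49 · 7 ≡ 74 (mod 319).
Squaring chain: 74; never reaches −1, so base 7 is a Miller–Rabin witness that 319 is composite.

74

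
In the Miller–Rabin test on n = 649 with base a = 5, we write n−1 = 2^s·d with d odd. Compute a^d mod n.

649 − 1 = 648 = 2^3 · 81, so d = 81.
5^1 ≡ 5 (mod 649)
5^2 ≡ 5^2 = 25 ≡ 25 (mod 649)
5^4 ≡ 25^2 = 625 ≡ 625 (mod 649)
5^8 ≡ 625^2 = 390625 ≡ 576 (mod 649)
5^16 ≡ 576^2 = 331776 ≡ 137 (mod 649)
5^32 ≡ 137^2 = 18769 ≡ 597 (mod 649)
5^64 ≡ 597^2 = 356409 ≡ 108 (mod 649)
81 = 64 + 16 + 1 in binary powers of 2.
So 5^81 ≡ 108 · 137 · 5 ≡ 643 (mod 649).
Squaring chain: 643 → 36 → 647; never reaches −1, so base 5 is a Miller–Rabin witness that 649 is composite.

643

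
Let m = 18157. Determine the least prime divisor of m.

18157 is odd.
Digit sum 22, not divisible by 3.
Ends in 7: not divisible by 5.
7: 18157 = 7·2593 + 6
11: 18157 = 11·1650 + 7
13: 18157 = 13·1396 + 9
17: 18157 = 17·1068 + 1
19: 18157 = 19·955 + 12
23: 18157 = 23·789 + 10
29: 18157 = 29·626 + 3
31: 18157 = 31·585 + 22
37: 18157 = 37·490 + 27
41: 18157 = 41·442 + 35
43: 18157 = 43·422 + 11
47: 18157 = 47·386 + 15
53: 18157 = 53·342 + 31
59: 18157 = 59·307 + 44
61: 18157 = 61·297 + 40
67: 18157 = 67·271

67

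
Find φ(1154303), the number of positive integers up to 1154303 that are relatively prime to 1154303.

1118880

Factor: 1154303 = 61 · 127 · 149.
φ(1154303) = (61−1) · (127−1) · (149−1) = 60 · 126 · 148 = 1118880.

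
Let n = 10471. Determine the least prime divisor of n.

10471 is odd.
Digit sum 13, not divisible by 3.
Ends in 1: not divisible by 5.
7: 10471 = 7·1495 + 6
11: 10471 = 11·951 + 10
13: 10471 = 13·805 + 6
17: 10471 = 17·615 + 16
19: 10471 = 19·551 + 2
23: 10471 = 23·455 + 6
29: 10471 = 29·361 + 2
31: 10471 = 31·337 + 24
37: 10471 = 37·283

37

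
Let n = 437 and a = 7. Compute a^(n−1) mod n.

7^1 ≡ 7 (mod 437)
7^2 ≡ 7^2 = 49 ≡ 49 (mod 437)
7^4 ≡ 49^2 = 2401 ≡ 216 (mod 437)
7^8 ≡ 216^2 = 46656 ≡ 334 (mod 437)
7^16 ≡ 334^2 = 111556 ≡ 121 (mod 437)
7^32 ≡ 121^2 = 14641 ≡ 220 (mod 437)
7^64 ≡ 220^2 = 48400 ≡ 330 (mod 437)
7^128 ≡ 330^2 = 108900 ≡ 87 (mod 437)
7^256 ≡ 87^2 = 7569 ≡ 140 (mod 437)
436 = 256 + 128 + 32 + 16 + 4 in binary powers of 2.
So 7^436 ≡ 140 · 87 · 220 · 121 · 216 ≡ 64 (mod 437).
Since 64 ≠ 1, base 7 is a Fermat witness: 437 is composite.

64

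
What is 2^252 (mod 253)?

81

2^1 ≡ 2 (mod 253)
2^2 ≡ 2^2 = 4 ≡ 4 (mod 253)
2^4 ≡ 4^2 = 16 ≡ 16 (mod 253)
2^8 ≡ 16^2 = 256 ≡ 3 (mod 253)
2^16 ≡ 3^2 = 9 ≡ 9 (mod 253)
2^32 ≡ 9^2 = 81 ≡ 81 (mod 253)
2^64 ≡ 81^2 = 6561 ≡ 236 (mod 253)
2^128 ≡ 236^2 = 55696 ≡ 36 (mod 253)
252 = 128 + 64 + 32 + 16 + 8 + 4 in binary powers of 2.
So 2^252 ≡ 36 · 236 · 81 · 9 · 3 · 16 ≡ 81 (mod 253).
Since 81 ≠ 1, base 2 is a Fermat witness: 253 is composite.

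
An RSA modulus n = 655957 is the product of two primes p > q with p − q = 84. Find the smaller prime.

769

Since p = q + 84, we have 655957 = q(q + 84), so q² + 84q − 655957 = 0.
Discriminant: 84² + 4·655957 = 7056 + 2623828 = 2630884; √2630884 = 1622.
q = (−84 + 1622)/2 = 769, and p = q + 84 = 853.
Check: 769 · 853 = 655957.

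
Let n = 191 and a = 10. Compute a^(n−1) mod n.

1

10^1 ≡ 10 (mod 191)
10^2 ≡ 10^2 = 100 ≡ 100 (mod 191)
10^4 ≡ 100^2 = 10000 ≡ 68 (mod 191)
10^8 ≡ 68^2 = 4624 ≡ 40 (mod 191)
10^16 ≡ 40^2 = 1600 ≡ 72 (mod 191)
10^32 ≡ 72^2 = 5184 ≡ 27 (mod 191)
10^64 ≡ 27^2 = 729 ≡ 156 (mod 191)
10^128 ≡ 156^2 = 24336 ≡ 79 (mod 191)
190 = 128 + 32 + 16 + 8 + 4 + 2 in binary powers of 2.
So 10^190 ≡ 79 · 27 · 72 · 40 · 68 · 100 ≡ 1 (mod 191).
Since the result is 1, base 10 gives no evidence that 191 is composite.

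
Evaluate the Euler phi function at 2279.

2184

Factor: 2279 = 43 · 53.
φ(2279) = (43−1) · (53−1) = 42 · 52 = 2184.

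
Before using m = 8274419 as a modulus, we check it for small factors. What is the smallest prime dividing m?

8274419 is odd.
Digit sum 35, not divisible by 3.
Ends in 9: not divisible by 5.
7: 8274419 = 7·1182059 + 6
11: 8274419 = 11·752219 + 10
13: 8274419 = 13·636493 + 10
17: 8274419 = 17·486730 + 9
19: 8274419 = 19·435495 + 14
23: 8274419 = 23·359757 + 8
29: 8274419 = 29·285324 + 23
31: 8274419 = 31·266916 + 23
37: 8274419 = 37·223632 + 35
41: 8274419 = 41·201815 + 4
43: 8274419 = 43·192428 + 15
47: 8274419 = 47·176051 + 22
53: 8274419 = 53·156121 + 6
59: 8274419 = 59·140244 + 23
61: 8274419 = 61·135646 + 13
67: 8274419 = 67·123498 + 53
71: 8274419 = 71·116541 + 8
73: 8274419 = 73·113348 + 15
79: 8274419 = 79·104739 + 38
83: 8274419 = 83·99691 + 66
89: 8274419 = 89·92971

89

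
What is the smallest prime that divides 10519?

10519 is odd.
Digit sum 16, not divisible by 3.
Ends in 9: not divisible by 5.
7: 10519 = 7·1502 + 5
11: 10519 = 11·956 + 3
13: 10519 = 13·809 + 2
17: 10519 = 17·618 + 13
19: 10519 = 19·553 + 12
23: 10519 = 23·457 + 8
29: 10519 = 29·362 + 21
31: 10519 = 31·339 + 10
37: 10519 = 37·284 + 11
41: 10519 = 41·256 + 23
43: 10519 = 43·244 + 27
47: 10519 = 47·223 + 38
53: 10519 = 53·198 + 25
59: 10519 = 59·178 + 17
61: 10519 = 61·172 + 27
67: 10519 = 67·157

67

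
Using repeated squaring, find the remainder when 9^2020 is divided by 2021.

1358

9^1 ≡ 9 (mod 2021)
9^2 ≡ 9^2 = 81 ≡ 81 (mod 2021)
9^4 ≡ 81^2 = 6561 ≡ 498 (mod 2021)
9^8 ≡ 498^2 = 248004 ≡ 1442 (mod 2021)
9^16 ≡ 1442^2 = 2079364 ≡ 1776 (mod 2021)
9^32 ≡ 1776^2 = 3154176 ≡ 1416 (mod 2021)
9^64 ≡ 1416^2 = 2005056 ≡ 224 (mod 2021)
9^128 ≡ 224^2 = 50176 ≡ 1672 (mod 2021)
9^256 ≡ 1672^2 = 2795584 ≡ 541 (mod 2021)
9^512 ≡ 541^2 = 292681 ≡ 1657 (mod 2021)
9^1024 ≡ 1657^2 = 2745649 ≡ 1131 (mod 2021)
2020 = 1024 + 512 + 256 + 128 + 64 + 32 + 4 in binary powers of 2.
So 9^2020 ≡ 1131 · 1657 · 541 · 1672 · 224 · 1416 · 498 ≡ 1358 (mod 2021).
Since 1358 ≠ 1, base 9 is a Fermat witness: 2021 is composite.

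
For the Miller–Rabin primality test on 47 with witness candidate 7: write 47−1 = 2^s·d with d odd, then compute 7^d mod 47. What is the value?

1

47 − 1 = 46 = 2^1 · 23, so d = 23.
7^1 ≡ 7 (mod 47)
7^2 ≡ 7^2 = 49 ≡ 2 (mod 47)
7^4 ≡ 2^2 = 4 ≡ 4 (mod 47)
7^8 ≡ 4^2 = 16 ≡ 16 (mod 47)
7^16 ≡ 16^2 = 256 ≡ 21 (mod 47)
23 = 16 + 4 + 2 + 1 in binary powers of 2.
So 7^23 ≡ 21 · 4 · 2 · 7 ≡ 1 (mod 47).
Since 7^d ≡ 1 (mod 47), base 7 does not prove 47 composite.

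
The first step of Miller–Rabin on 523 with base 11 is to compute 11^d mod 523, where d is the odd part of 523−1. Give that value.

523 − 1 = 522 = 2^1 · 261, so d = 261.
11^1 ≡ 11 (mod 523)
11^2 ≡ 11^2 = 121 ≡ 121 (mod 523)
11^4 ≡ 121^2 = 14641 ≡ 520 (mod 523)
11^8 ≡ 520^2 = 270400 ≡ 9 (mod 523)
11^16 ≡ 9^2 = 81 ≡ 81 (mod 523)
11^32 ≡ 81^2 = 6561 ≡ 285 (mod 523)
11^64 ≡ 285^2 = 81225 ≡ 160 (mod 523)
11^128 ≡ 160^2 = 25600 ≡ 496 (mod 523)
11^256 ≡ 496^2 = 246016 ≡ 206 (mod 523)
261 = 256 + 4 + 1 in binary powers of 2.
So 11^261 ≡ 206 · 520 · 11 ≡ 1 (mod 523).
Since 11^d ≡ 1 (mod 523), base 11 does not prove 523 composite.

1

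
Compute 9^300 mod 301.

9^1 ≡ 9 (mod 301)
9^2 ≡ 9^2 = 81 ≡ 81 (mod 301)
9^4 ≡ 81^2 = 6561 ≡ 240 (mod 301)
9^8 ≡ 240^2 = 57600 ≡ 109 (mod 301)
9^16 ≡ 109^2 = 11881 ≡ 142 (mod 301)
9^32 ≡ 142^2 = 20164 ≡ 298 (mod 301)
9^64 ≡ 298^2 = 88804 ≡ 9 (mod 301)
9^128 ≡ 9^2 = 81 ≡ 81 (mod 301)
9^256 ≡ 81^2 = 6561 ≡ 240 (mod 301)
300 = 256 + 32 + 8 + 4 in binary powers of 2.
So 9^300 ≡ 240 · 298 · 109 · 240 ≡ 176 (mod 301).
Since 176 ≠ 1, base 9 is a Fermat witness: 301 is composite.

176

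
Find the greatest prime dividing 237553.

237553 = 31 · 7663
7663 = 79 · 97
97 is prime.
So 237553 = 31 · 79 · 97; the largest prime factor is 97.

97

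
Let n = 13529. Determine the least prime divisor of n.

13529 is odd.
Digit sum 20, not divisible by 3.
Ends in 9: not divisible by 5.
7: 13529 = 7·1932 + 5
11: 13529 = 11·1229 + 10
13: 13529 = 13·1040 + 9
17: 13529 = 17·795 + 14
19: 13529 = 19·712 + 1
23: 13529 = 23·588 + 5
29: 13529 = 29·466 + 15
31: 13529 = 31·436 + 13
37: 13529 = 37·365 + 24
41: 13529 = 41·329 + 40
43: 13529 = 43·314 + 27
47: 13529 = 47·287 + 40
53: 13529 = 53·255 + 14
59: 13529 = 59·229 + 18
61: 13529 = 61·221 + 48
67: 13529 = 67·201 + 62
71: 13529 = 71·190 + 39
73: 13529 = 73·185 + 24
79: 13529 = 79·171 + 20
83: 13529 = 83·163

83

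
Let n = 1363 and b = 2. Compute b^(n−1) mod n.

2^1 ≡ 2 (mod 1363)
2^2 ≡ 2^2 = 4 ≡ 4 (mod 1363)
2^4 ≡ 4^2 = 16 ≡ 16 (mod 1363)
2^8 ≡ 16^2 = 256 ≡ 256 (mod 1363)
2^16 ≡ 256^2 = 65536 ≡ 112 (mod 1363)
2^32 ≡ 112^2 = 12544 ≡ 277 (mod 1363)
2^64 ≡ 277^2 = 76729 ≡ 401 (mod 1363)
2^128 ≡ 401^2 = 160801 ≡ 1330 (mod 1363)
2^256 ≡ 1330^2 = 1768900 ≡ 1089 (mod 1363)
2^512 ≡ 1089^2 = 1185921 ≡ 111 (mod 1363)
2^1024 ≡ 111^2 = 12321 ≡ 54 (mod 1363)
1362 = 1024 + 256 + 64 + 16 + 2 in binary powers of 2.
So 2^1362 ≡ 54 · 1089 · 401 · 112 · 4 ≡ 361 (mod 1363).
Since 361 ≠ 1, base 2 is a Fermat witness: 1363 is composite.

361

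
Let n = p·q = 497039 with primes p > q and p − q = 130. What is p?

773

Since p = q + 130, we have 497039 = q(q + 130), so q² + 130q − 497039 = 0.
Discriminant: 130² + 4·497039 = 16900 + 1988156 = 2005056; √2005056 = 1416.
q = (−130 + 1416)/2 = 643, and p = q + 130 = 773.
Check: 643 · 773 = 497039.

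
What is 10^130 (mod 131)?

1

10^1 ≡ 10 (mod 131)
10^2 ≡ 10^2 = 100 ≡ 100 (mod 131)
10^4 ≡ 100^2 = 10000 ≡ 44 (mod 131)
10^8 ≡ 44^2 = 1936 ≡ 102 (mod 131)
10^16 ≡ 102^2 = 10404 ≡ 55 (mod 131)
10^32 ≡ 55^2 = 3025 ≡ 12 (mod 131)
10^64 ≡ 12^2 = 144 ≡ 13 (mod 131)
10^128 ≡ 13^2 = 169 ≡ 38 (mod 131)
130 = 128 + 2 in binary powers of 2.
So 10^130 ≡ 38 · 100 ≡ 1 (mod 131).
Since the result is 1, base 10 gives no evidence that 131 is composite.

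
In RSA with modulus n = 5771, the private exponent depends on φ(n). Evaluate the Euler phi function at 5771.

5544

Factor: 5771 = 29 · 199.
φ(5771) = (29−1) · (199−1) = 28 · 198 = 5544.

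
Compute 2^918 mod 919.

2^1 ≡ 2 (mod 919)
2^2 ≡ 2^2 = 4 ≡ 4 (mod 919)
2^4 ≡ 4^2 = 16 ≡ 16 (mod 919)
2^8 ≡ 16^2 = 256 ≡ 256 (mod 919)
2^16 ≡ 256^2 = 65536 ≡ 287 (mod 919)
2^32 ≡ 287^2 = 82369 ≡ 578 (mod 919)
2^64 ≡ 578^2 = 334084 ≡ 487 (mod 919)
2^128 ≡ 487^2 = 237169 ≡ 67 (mod 919)
2^256 ≡ 67^2 = 4489 ≡ 813 (mod 919)
2^512 ≡ 813^2 = 660969 ≡ 208 (mod 919)
918 = 512 + 256 + 128 + 16 + 4 + 2 in binary powers of 2.
So 2^918 ≡ 208 · 813 · 67 · 287 · 16 · 4 ≡ 1 (mod 919).
Since the result is 1, base 2 gives no evidence that 919 is composite.

1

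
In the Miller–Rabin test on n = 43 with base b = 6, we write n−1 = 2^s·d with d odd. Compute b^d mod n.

43 − 1 = 42 = 2^1 · 21, so d = 21.
6^1 ≡ 6 (mod 43)
6^2 ≡ 6^2 = 36 ≡ 36 (mod 43)
6^4 ≡ 36^2 = 1296 ≡ 6 (mod 43)
6^8 ≡ 6^2 = 36 ≡ 36 (mod 43)
6^16 ≡ 36^2 = 1296 ≡ 6 (mod 43)
21 = 16 + 4 + 1 in binary powers of 2.
So 6^21 ≡ 6 · 6 · 6 ≡ 1 (mod 43).
Since 6^d ≡ 1 (mod 43), base 6 does not prove 43 composite.

1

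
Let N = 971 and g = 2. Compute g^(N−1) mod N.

2^1 ≡ 2 (mod 971)
2^2 ≡ 2^2 = 4 ≡ 4 (mod 971)
2^4 ≡ 4^2 = 16 ≡ 16 (mod 971)
2^8 ≡ 16^2 = 256 ≡ 256 (mod 971)
2^16 ≡ 256^2 = 65536 ≡ 479 (mod 971)
2^32 ≡ 479^2 = 229441 ≡ 285 (mod 971)
2^64 ≡ 285^2 = 81225 ≡ 632 (mod 971)
2^128 ≡ 632^2 = 399424 ≡ 343 (mod 971)
2^256 ≡ 343^2 = 117649 ≡ 158 (mod 971)
2^512 ≡ 158^2 = 24964 ≡ 689 (mod 971)
970 = 512 + 256 + 128 + 64 + 8 + 2 in binary powers of 2.
So 2^970 ≡ 689 · 158 · 343 · 632 · 256 · 4 ≡ 1 (mod 971).
Since the result is 1, base 2 gives no evidence that 971 is composite.

1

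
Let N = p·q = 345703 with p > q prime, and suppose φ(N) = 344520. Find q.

523

φ(n) = (p−1)(q−1) = n − (p+q) + 1, so p + q = 345703 − 344520 + 1 = 1184.
p and q are the roots of t² − 1184t + 345703 = 0.
Discriminant: 1184² − 4·345703 = 1401856 − 1382812 = 19044; √19044 = 138.
q = (1184 − 138)/2 = 523, p = (1184 + 138)/2 = 661.
Check: 523 · 661 = 345703.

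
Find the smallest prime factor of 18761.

73

18761 is odd.
Digit sum 23, not divisible by 3.
Ends in 1: not divisible by 5.
7: 18761 = 7·2680 + 1
11: 18761 = 11·1705 + 6
13: 18761 = 13·1443 + 2
17: 18761 = 17·1103 + 10
19: 18761 = 19·987 + 8
23: 18761 = 23·815 + 16
29: 18761 = 29·646 + 27
31: 18761 = 31·605 + 6
37: 18761 = 37·507 + 2
41: 18761 = 41·457 + 24
43: 18761 = 43·436 + 13
47: 18761 = 47·399 + 8
53: 18761 = 53·353 + 52
59: 18761 = 59·317 + 58
61: 18761 = 61·307 + 34
67: 18761 = 67·280 + 1
71: 18761 = 71·264 + 17
73: 18761 = 73·257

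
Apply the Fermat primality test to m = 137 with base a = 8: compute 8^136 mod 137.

1

8^1 ≡ 8 (mod 137)
8^2 ≡ 8^2 = 64 ≡ 64 (mod 137)
8^4 ≡ 64^2 = 4096 ≡ 123 (mod 137)
8^8 ≡ 123^2 = 15129 ≡ 59 (mod 137)
8^16 ≡ 59^2 = 3481 ≡ 56 (mod 137)
8^32 ≡ 56^2 = 3136 ≡ 122 (mod 137)
8^64 ≡ 122^2 = 14884 ≡ 88 (mod 137)
8^128 ≡ 88^2 = 7744 ≡ 72 (mod 137)
136 = 128 + 8 in binary powers of 2.
So 8^136 ≡ 72 · 59 ≡ 1 (mod 137).
Since the result is 1, base 8 gives no evidence that 137 is composite.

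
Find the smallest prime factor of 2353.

13

2353 is odd.
Digit sum 13, not divisible by 3.
Ends in 3: not divisible by 5.
7: 2353 = 7·336 + 1
11: 2353 = 11·213 + 10
13: 2353 = 13·181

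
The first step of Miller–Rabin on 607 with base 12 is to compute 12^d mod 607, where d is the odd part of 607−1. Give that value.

606

607 − 1 = 606 = 2^1 · 303, so d = 303.
12^1 ≡ 12 (mod 607)
12^2 ≡ 12^2 = 144 ≡ 144 (mod 607)
12^4 ≡ 144^2 = 20736 ≡ 98 (mod 607)
12^8 ≡ 98^2 = 9604 ≡ 499 (mod 607)
12^16 ≡ 499^2 = 249001 ≡ 131 (mod 607)
12^32 ≡ 131^2 = 17161 ≡ 165 (mod 607)
12^64 ≡ 165^2 = 27225 ≡ 517 (mod 607)
12^128 ≡ 517^2 = 267289 ≡ 209 (mod 607)
12^256 ≡ 209^2 = 43681 ≡ 584 (mod 607)
303 = 256 + 32 + 8 + 4 + 2 + 1 in binary powers of 2.
So 12^303 ≡ 584 · 165 · 499 · 98 · 144 · 12 ≡ 606 (mod 607).
Since 12^d ≡ 606 (mod 607), base 12 does not prove 607 composite.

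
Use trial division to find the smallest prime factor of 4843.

4843 is odd.
Digit sum 19, not divisible by 3.
Ends in 3: not divisible by 5.
7: 4843 = 7·691 + 6
11: 4843 = 11·440 + 3
13: 4843 = 13·372 + 7
17: 4843 = 17·284 + 15
19: 4843 = 19·254 + 17
23: 4843 = 23·210 + 13
29: 4843 = 29·167

29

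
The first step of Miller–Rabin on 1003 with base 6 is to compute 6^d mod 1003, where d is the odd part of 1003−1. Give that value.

704

1003 − 1 = 1002 = 2^1 · 501, so d = 501.
6^1 ≡ 6 (mod 1003)
6^2 ≡ 6^2 = 36 ≡ 36 (mod 1003)
6^4 ≡ 36^2 = 1296 ≡ 293 (mod 1003)
6^8 ≡ 293^2 = 85849 ≡ 594 (mod 1003)
6^16 ≡ 594^2 = 352836 ≡ 783 (mod 1003)
6^32 ≡ 783^2 = 613089 ≡ 256 (mod 1003)
6^64 ≡ 256^2 = 65536 ≡ 341 (mod 1003)
6^128 ≡ 341^2 = 116281 ≡ 936 (mod 1003)
6^256 ≡ 936^2 = 876096 ≡ 477 (mod 1003)
501 = 256 + 128 + 64 + 32 + 16 + 4 + 1 in binary powers of 2.
So 6^501 ≡ 477 · 936 · 341 · 256 · 783 · 293 · 6 ≡ 704 (mod 1003).
Squaring chain: 704; never reaches −1, so base 6 is a Miller–Rabin witness that 1003 is composite.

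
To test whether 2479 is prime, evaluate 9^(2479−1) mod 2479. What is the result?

729

9^1 ≡ 9 (mod 2479)
9^2 ≡ 9^2 = 81 ≡ 81 (mod 2479)
9^4 ≡ 81^2 = 6561 ≡ 1603 (mod 2479)
9^8 ≡ 1603^2 = 2569609 ≡ 1365 (mod 2479)
9^16 ≡ 1365^2 = 1863225 ≡ 1496 (mod 2479)
9^32 ≡ 1496^2 = 2238016 ≡ 1958 (mod 2479)
9^64 ≡ 1958^2 = 3833764 ≡ 1230 (mod 2479)
9^128 ≡ 1230^2 = 1512900 ≡ 710 (mod 2479)
9^256 ≡ 710^2 = 504100 ≡ 863 (mod 2479)
9^512 ≡ 863^2 = 744769 ≡ 1069 (mod 2479)
9^1024 ≡ 1069^2 = 1142761 ≡ 2421 (mod 2479)
9^2048 ≡ 2421^2 = 5861241 ≡ 885 (mod 2479)
2478 = 2048 + 256 + 128 + 32 + 8 + 4 + 2 in binary powers of 2.
So 9^2478 ≡ 885 · 863 · 710 · 1958 · 1365 · 1603 · 81 ≡ 729 (mod 2479).
Since 729 ≠ 1, base 9 is a Fermat witness: 2479 is composite.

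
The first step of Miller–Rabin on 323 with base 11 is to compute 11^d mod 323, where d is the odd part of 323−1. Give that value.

45

323 − 1 = 322 = 2^1 · 161, so d = 161.
11^1 ≡ 11 (mod 323)
11^2 ≡ 11^2 = 121 ≡ 121 (mod 323)
11^4 ≡ 121^2 = 14641 ≡ 106 (mod 323)
11^8 ≡ 106^2 = 11236 ≡ 254 (mod 323)
11^16 ≡ 254^2 = 64516 ≡ 239 (mod 323)
11^32 ≡ 239^2 = 57121 ≡ 273 (mod 323)
11^64 ≡ 273^2 = 74529 ≡ 239 (mod 323)
11^128 ≡ 239^2 = 57121 ≡ 273 (mod 323)
161 = 128 + 32 + 1 in binary powers of 2.
So 11^161 ≡ 273 · 273 · 11 ≡ 45 (mod 323).
Squaring chain: 45; never reaches −1, so base 11 is a Miller–Rabin witness that 323 is composite.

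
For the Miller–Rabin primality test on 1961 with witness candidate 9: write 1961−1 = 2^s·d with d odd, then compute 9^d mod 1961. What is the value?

1961 − 1 = 1960 = 2^3 · 245, so d = 245.
9^1 ≡ 9 (mod 1961)
9^2 ≡ 9^2 = 81 ≡ 81 (mod 1961)
9^4 ≡ 81^2 = 6561 ≡ 678 (mod 1961)
9^8 ≡ 678^2 = 459684 ≡ 810 (mod 1961)
9^16 ≡ 810^2 = 656100 ≡ 1126 (mod 1961)
9^32 ≡ 1126^2 = 1267876 ≡ 1070 (mod 1961)
9^64 ≡ 1070^2 = 1144900 ≡ 1637 (mod 1961)
9^128 ≡ 1637^2 = 2679769 ≡ 1043 (mod 1961)
245 = 128 + 64 + 32 + 16 + 4 + 1 in binary powers of 2.
So 9^245 ≡ 1043 · 1637 · 1070 · 1126 · 678 · 9 ≡ 229 (mod 1961).
Squaring chain: 229 → 1455 → 1106; never reaches −1, so base 9 is a Miller–Rabin witness that 1961 is composite.

229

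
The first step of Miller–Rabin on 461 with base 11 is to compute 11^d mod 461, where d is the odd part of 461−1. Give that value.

48

461 − 1 = 460 = 2^2 · 115, so d = 115.
11^1 ≡ 11 (mod 461)
11^2 ≡ 11^2 = 121 ≡ 121 (mod 461)
11^4 ≡ 121^2 = 14641 ≡ 350 (mod 461)
11^8 ≡ 350^2 = 122500 ≡ 335 (mod 461)
11^16 ≡ 335^2 = 112225 ≡ 202 (mod 461)
11^32 ≡ 202^2 = 40804 ≡ 236 (mod 461)
11^64 ≡ 236^2 = 55696 ≡ 376 (mod 461)
115 = 64 + 32 + 16 + 2 + 1 in binary powers of 2.
So 11^115 ≡ 376 · 236 · 202 · 121 · 11 ≡ 48 (mod 461).
Squaring chain: 48 → 460; reaches −1, so base 11 does not prove 461 composite.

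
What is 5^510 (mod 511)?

295

5^1 ≡ 5 (mod 511)
5^2 ≡ 5^2 = 25 ≡ 25 (mod 511)
5^4 ≡ 25^2 = 625 ≡ 114 (mod 511)
5^8 ≡ 114^2 = 12996 ≡ 221 (mod 511)
5^16 ≡ 221^2 = 48841 ≡ 296 (mod 511)
5^32 ≡ 296^2 = 87616 ≡ 235 (mod 511)
5^64 ≡ 235^2 = 55225 ≡ 37 (mod 511)
5^128 ≡ 37^2 = 1369 ≡ 347 (mod 511)
5^256 ≡ 347^2 = 120409 ≡ 324 (mod 511)
510 = 256 + 128 + 64 + 32 + 16 + 8 + 4 + 2 in binary powers of 2.
So 5^510 ≡ 324 · 347 · 37 · 235 · 296 · 221 · 114 · 25 ≡ 295 (mod 511).
Since 295 ≠ 1, base 5 is a Fermat witness: 511 is composite.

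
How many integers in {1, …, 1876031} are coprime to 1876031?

Factor: 1876031 = 89 · 107 · 197.
φ(1876031) = (89−1) · (107−1) · (197−1) = 88 · 106 · 196 = 1828288.

1828288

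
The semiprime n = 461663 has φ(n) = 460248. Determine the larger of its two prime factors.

φ(n) = (p−1)(q−1) = n − (p+q) + 1, so p + q = 461663 − 460248 + 1 = 1416.
p and q are the roots of t² − 1416t + 461663 = 0.
Discriminant: 1416² − 4·461663 = 2005056 − 1846652 = 158404; √158404 = 398.
q = (1416 − 398)/2 = 509, p = (1416 + 398)/2 = 907.
Check: 509 · 907 = 461663.

907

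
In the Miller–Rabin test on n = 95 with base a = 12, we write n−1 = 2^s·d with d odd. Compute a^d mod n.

8

95 − 1 = 94 = 2^1 · 47, so d = 47.
12^1 ≡ 12 (mod 95)
12^2 ≡ 12^2 = 144 ≡ 49 (mod 95)
12^4 ≡ 49^2 = 2401 ≡ 26 (mod 95)
12^8 ≡ 26^2 = 676 ≡ 11 (mod 95)
12^16 ≡ 11^2 = 121 ≡ 26 (mod 95)
12^32 ≡ 26^2 = 676 ≡ 11 (mod 95)
47 = 32 + 8 + 4 + 2 + 1 in binary powers of 2.
So 12^47 ≡ 11 · 11 · 26 · 49 · 12 ≡ 8 (mod 95).
Squaring chain: 8; never reaches −1, so base 12 is a Miller–Rabin witness that 95 is composite.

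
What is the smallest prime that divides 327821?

13

327821 is odd.
Digit sum 23, not divisible by 3.
Ends in 1: not divisible by 5.
7: 327821 = 7·46831 + 4
11: 327821 = 11·29801 + 10
13: 327821 = 13·25217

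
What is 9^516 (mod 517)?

383

9^1 ≡ 9 (mod 517)
9^2 ≡ 9^2 = 81 ≡ 81 (mod 517)
9^4 ≡ 81^2 = 6561 ≡ 357 (mod 517)
9^8 ≡ 357^2 = 127449 ≡ 267 (mod 517)
9^16 ≡ 267^2 = 71289 ≡ 460 (mod 517)
9^32 ≡ 460^2 = 211600 ≡ 147 (mod 517)
9^64 ≡ 147^2 = 21609 ≡ 412 (mod 517)
9^128 ≡ 412^2 = 169744 ≡ 168 (mod 517)
9^256 ≡ 168^2 = 28224 ≡ 306 (mod 517)
9^512 ≡ 306^2 = 93636 ≡ 59 (mod 517)
516 = 512 + 4 in binary powers of 2.
So 9^516 ≡ 59 · 357 ≡ 383 (mod 517).
Since 383 ≠ 1, base 9 is a Fermat witness: 517 is composite.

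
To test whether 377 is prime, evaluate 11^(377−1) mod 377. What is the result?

81

11^1 ≡ 11 (mod 377)
11^2 ≡ 11^2 = 121 ≡ 121 (mod 377)
11^4 ≡ 121^2 = 14641 ≡ 315 (mod 377)
11^8 ≡ 315^2 = 99225 ≡ 74 (mod 377)
11^16 ≡ 74^2 = 5476 ≡ 198 (mod 377)
11^32 ≡ 198^2 = 39204 ≡ 373 (mod 377)
11^64 ≡ 373^2 = 139129 ≡ 16 (mod 377)
11^128 ≡ 16^2 = 256 ≡ 256 (mod 377)
11^256 ≡ 256^2 = 65536 ≡ 315 (mod 377)
376 = 256 + 64 + 32 + 16 + 8 in binary powers of 2.
So 11^376 ≡ 315 · 16 · 373 · 198 · 74 ≡ 81 (mod 377).
Since 81 ≠ 1, base 11 is a Fermat witness: 377 is composite.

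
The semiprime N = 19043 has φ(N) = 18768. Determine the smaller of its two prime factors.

φ(n) = (p−1)(q−1) = n − (p+q) + 1, so p + q = 19043 − 18768 + 1 = 276.
p and q are the roots of t² − 276t + 19043 = 0.
Discriminant: 276² − 4·19043 = 76176 − 76172 = 4; √4 = 2.
q = (276 − 2)/2 = 137, p = (276 + 2)/2 = 139.
Check: 137 · 139 = 19043.

137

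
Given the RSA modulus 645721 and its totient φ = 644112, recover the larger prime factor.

853

φ(n) = (p−1)(q−1) = n − (p+q) + 1, so p + q = 645721 − 644112 + 1 = 1610.
p and q are the roots of t² − 1610t + 645721 = 0.
Discriminant: 1610² − 4·645721 = 2592100 − 2582884 = 9216; √9216 = 96.
q = (1610 − 96)/2 = 757, p = (1610 + 96)/2 = 853.
Check: 757 · 853 = 645721.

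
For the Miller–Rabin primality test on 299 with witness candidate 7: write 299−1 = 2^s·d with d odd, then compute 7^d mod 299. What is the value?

180

299 − 1 = 298 = 2^1 · 149, so d = 149.
7^1 ≡ 7 (mod 299)
7^2 ≡ 7^2 = 49 ≡ 49 (mod 299)
7^4 ≡ 49^2 = 2401 ≡ 9 (mod 299)
7^8 ≡ 9^2 = 81 ≡ 81 (mod 299)
7^16 ≡ 81^2 = 6561 ≡ 282 (mod 299)
7^32 ≡ 282^2 = 79524 ≡ 289 (mod 299)
7^64 ≡ 289^2 = 83521 ≡ 100 (mod 299)
7^128 ≡ 100^2 = 10000 ≡ 133 (mod 299)
149 = 128 + 16 + 4 + 1 in binary powers of 2.
So 7^149 ≡ 133 · 282 · 9 · 7 ≡ 180 (mod 299).
Squaring chain: 180; never reaches −1, so base 7 is a Miller–Rabin witness that 299 is composite.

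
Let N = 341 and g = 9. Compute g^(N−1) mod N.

9^1 ≡ 9 (mod 341)
9^2 ≡ 9^2 = 81 ≡ 81 (mod 341)
9^4 ≡ 81^2 = 6561 ≡ 82 (mod 341)
9^8 ≡ 82^2 = 6724 ≡ 245 (mod 341)
9^16 ≡ 245^2 = 60025 ≡ 9 (mod 341)
9^32 ≡ 9^2 = 81 ≡ 81 (mod 341)
9^64 ≡ 81^2 = 6561 ≡ 82 (mod 341)
9^128 ≡ 82^2 = 6724 ≡ 245 (mod 341)
9^256 ≡ 245^2 = 60025 ≡ 9 (mod 341)
340 = 256 + 64 + 16 + 4 in binary powers of 2.
So 9^340 ≡ 9 · 82 · 9 · 82 ≡ 67 (mod 341).
Since 67 ≠ 1, base 9 is a Fermat witness: 341 is composite.

67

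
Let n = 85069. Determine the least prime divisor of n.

85069 is odd.
Digit sum 28, not divisible by 3.
Ends in 9: not divisible by 5.
7: 85069 = 7·12152 + 5
11: 85069 = 11·7733 + 6
13: 85069 = 13·6543 + 10
17: 85069 = 17·5004 + 1
19: 85069 = 19·4477 + 6
23: 85069 = 23·3698 + 15
29: 85069 = 29·2933 + 12
31: 85069 = 31·2744 + 5
37: 85069 = 37·2299 + 6
41: 85069 = 41·2074 + 35
43: 85069 = 43·1978 + 15
47: 85069 = 47·1809 + 46
53: 85069 = 53·1605 + 4
59: 85069 = 59·1441 + 50
61: 85069 = 61·1394 + 35
67: 85069 = 67·1269 + 46
71: 85069 = 71·1198 + 11
73: 85069 = 73·1165 + 24
79: 85069 = 79·1076 + 65
83: 85069 = 83·1024 + 77
89: 85069 = 89·955 + 74
97: 85069 = 97·877

97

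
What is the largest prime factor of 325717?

79

325717 = 7 · 46531
46531 = 19 · 2449
2449 = 31 · 79
79 is prime.
So 325717 = 7 · 19 · 31 · 79; the largest prime factor is 79.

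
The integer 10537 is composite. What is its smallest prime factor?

41

10537 is odd.
Digit sum 16, not divisible by 3.
Ends in 7: not divisible by 5.
7: 10537 = 7·1505 + 2
11: 10537 = 11·957 + 10
13: 10537 = 13·810 + 7
17: 10537 = 17·619 + 14
19: 10537 = 19·554 + 11
23: 10537 = 23·458 + 3
29: 10537 = 29·363 + 10
31: 10537 = 31·339 + 28
37: 10537 = 37·284 + 29
41: 10537 = 41·257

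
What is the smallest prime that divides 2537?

43

2537 is odd.
Digit sum 17, not divisible by 3.
Ends in 7: not divisible by 5.
7: 2537 = 7·362 + 3
11: 2537 = 11·230 + 7
13: 2537 = 13·195 + 2
17: 2537 = 17·149 + 4
19: 2537 = 19·133 + 10
23: 2537 = 23·110 + 7
29: 2537 = 29·87 + 14
31: 2537 = 31·81 + 26
37: 2537 = 37·68 + 21
41: 2537 = 41·61 + 36
43: 2537 = 43·59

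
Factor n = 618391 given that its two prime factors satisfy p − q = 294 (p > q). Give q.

653

Since p = q + 294, we have 618391 = q(q + 294), so q² + 294q − 618391 = 0.
Discriminant: 294² + 4·618391 = 86436 + 2473564 = 2560000; √2560000 = 1600.
q = (−294 + 1600)/2 = 653, and p = q + 294 = 947.
Check: 653 · 947 = 618391.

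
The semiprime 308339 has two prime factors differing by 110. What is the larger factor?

613

Since p = q + 110, we have 308339 = q(q + 110), so q² + 110q − 308339 = 0.
Discriminant: 110² + 4·308339 = 12100 + 1233356 = 1245456; √1245456 = 1116.
q = (−110 + 1116)/2 = 503, and p = q + 110 = 613.
Check: 503 · 613 = 308339.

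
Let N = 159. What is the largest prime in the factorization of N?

53

159 = 3 · 53
53 is prime.
So 159 = 3 · 53; the largest prime factor is 53.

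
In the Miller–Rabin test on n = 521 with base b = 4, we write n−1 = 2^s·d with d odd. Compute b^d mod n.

521 − 1 = 520 = 2^3 · 65, so d = 65.
4^1 ≡ 4 (mod 521)
4^2 ≡ 4^2 = 16 ≡ 16 (mod 521)
4^4 ≡ 16^2 = 256 ≡ 256 (mod 521)
4^8 ≡ 256^2 = 65536 ≡ 411 (mod 521)
4^16 ≡ 411^2 = 168921 ≡ 117 (mod 521)
4^32 ≡ 117^2 = 13689 ≡ 143 (mod 521)
4^64 ≡ 143^2 = 20449 ≡ 130 (mod 521)
65 = 64 + 1 in binary powers of 2.
So 4^65 ≡ 130 · 4 ≡ 520 (mod 521).
Since 4^d ≡ 520 (mod 521), base 4 does not prove 521 composite.

520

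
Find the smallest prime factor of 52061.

79

52061 is odd.
Digit sum 14, not divisible by 3.
Ends in 1: not divisible by 5.
7: 52061 = 7·7437 + 2
11: 52061 = 11·4732 + 9
13: 52061 = 13·4004 + 9
17: 52061 = 17·3062 + 7
19: 52061 = 19·2740 + 1
23: 52061 = 23·2263 + 12
29: 52061 = 29·1795 + 6
31: 52061 = 31·1679 + 12
37: 52061 = 37·1407 + 2
41: 52061 = 41·1269 + 32
43: 52061 = 43·1210 + 31
47: 52061 = 47·1107 + 32
53: 52061 = 53·982 + 15
59: 52061 = 59·882 + 23
61: 52061 = 61·853 + 28
67: 52061 = 67·777 + 2
71: 52061 = 71·733 + 18
73: 52061 = 73·713 + 12
79: 52061 = 79·659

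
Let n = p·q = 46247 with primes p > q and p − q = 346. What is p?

449

Since p = q + 346, we have 46247 = q(q + 346), so q² + 346q − 46247 = 0.
Discriminant: 346² + 4·46247 = 119716 + 184988 = 304704; √304704 = 552.
q = (−346 + 552)/2 = 103, and p = q + 346 = 449.
Check: 103 · 449 = 46247.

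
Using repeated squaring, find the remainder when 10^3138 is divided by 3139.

10^1 ≡ 10 (mod 3139)
10^2 ≡ 10^2 = 100 ≡ 100 (mod 3139)
10^4 ≡ 100^2 = 10000 ≡ 583 (mod 3139)
10^8 ≡ 583^2 = 339889 ≡ 877 (mod 3139)
10^16 ≡ 877^2 = 769129 ≡ 74 (mod 3139)
10^32 ≡ 74^2 = 5476 ≡ 2337 (mod 3139)
10^64 ≡ 2337^2 = 5461569 ≡ 2848 (mod 3139)
10^128 ≡ 2848^2 = 8111104 ≡ 3067 (mod 3139)
10^256 ≡ 3067^2 = 9406489 ≡ 2045 (mod 3139)
10^512 ≡ 2045^2 = 4182025 ≡ 877 (mod 3139)
10^1024 ≡ 877^2 = 769129 ≡ 74 (mod 3139)
10^2048 ≡ 74^2 = 5476 ≡ 2337 (mod 3139)
3138 = 2048 + 1024 + 64 + 2 in binary powers of 2.
So 10^3138 ≡ 2337 · 74 · 2848 · 100 ≡ 2363 (mod 3139).
Since 2363 ≠ 1, base 10 is a Fermat witness: 3139 is composite.

2363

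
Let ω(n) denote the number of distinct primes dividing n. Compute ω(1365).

1365 = 3 · 455
455 = 5 · 91
91 = 7 · 13
1365 = 3 · 5 · 7 · 13, which has 4 distinct prime factors.

4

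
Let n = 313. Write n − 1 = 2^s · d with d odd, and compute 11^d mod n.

313 − 1 = 312 = 2^3 · 39, so d = 39.
11^1 ≡ 11 (mod 313)
11^2 ≡ 11^2 = 121 ≡ 121 (mod 313)
11^4 ≡ 121^2 = 14641 ≡ 243 (mod 313)
11^8 ≡ 243^2 = 59049 ≡ 205 (mod 313)
11^16 ≡ 205^2 = 42025 ≡ 83 (mod 313)
11^32 ≡ 83^2 = 6889 ≡ 3 (mod 313)
39 = 32 + 4 + 2 + 1 in binary powers of 2.
So 11^39 ≡ 3 · 243 · 121 · 11 ≡ 312 (mod 313).
Since 11^d ≡ 312 (mod 313), base 11 does not prove 313 composite.

312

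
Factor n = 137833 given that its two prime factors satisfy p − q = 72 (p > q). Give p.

Since p = q + 72, we have 137833 = q(q + 72), so q² + 72q − 137833 = 0.
Discriminant: 72² + 4·137833 = 5184 + 551332 = 556516; √556516 = 746.
q = (−72 + 746)/2 = 337, and p = q + 72 = 409.
Check: 337 · 409 = 137833.

409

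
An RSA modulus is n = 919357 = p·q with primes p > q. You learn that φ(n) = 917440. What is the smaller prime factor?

φ(n) = (p−1)(q−1) = n − (p+q) + 1, so p + q = 919357 − 917440 + 1 = 1918.
p and q are the roots of t² − 1918t + 919357 = 0.
Discriminant: 1918² − 4·919357 = 3678724 − 3677428 = 1296; √1296 = 36.
q = (1918 − 36)/2 = 941, p = (1918 + 36)/2 = 977.
Check: 941 · 977 = 919357.

941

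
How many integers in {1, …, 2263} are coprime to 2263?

2160

Factor: 2263 = 31 · 73.
φ(2263) = (31−1) · (73−1) = 30 · 72 = 2160.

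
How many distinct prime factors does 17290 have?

5

17290 = 2 · 8645
8645 = 5 · 1729
1729 = 7 · 247
247 = 13 · 19
17290 = 2 · 5 · 7 · 13 · 19, which has 5 distinct prime factors.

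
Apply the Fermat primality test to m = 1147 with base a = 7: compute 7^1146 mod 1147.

7^1 ≡ 7 (mod 1147)
7^2 ≡ 7^2 = 49 ≡ 49 (mod 1147)
7^4 ≡ 49^2 = 2401 ≡ 107 (mod 1147)
7^8 ≡ 107^2 = 11449 ≡ 1126 (mod 1147)
7^16 ≡ 1126^2 = 1267876 ≡ 441 (mod 1147)
7^32 ≡ 441^2 = 194481 ≡ 638 (mod 1147)
7^64 ≡ 638^2 = 407044 ≡ 1006 (mod 1147)
7^128 ≡ 1006^2 = 1012036 ≡ 382 (mod 1147)
7^256 ≡ 382^2 = 145924 ≡ 255 (mod 1147)
7^512 ≡ 255^2 = 65025 ≡ 793 (mod 1147)
7^1024 ≡ 793^2 = 628849 ≡ 293 (mod 1147)
1146 = 1024 + 64 + 32 + 16 + 8 + 2 in binary powers of 2.
So 7^1146 ≡ 293 · 1006 · 638 · 441 · 1126 · 49 ≡ 1120 (mod 1147).
Since 1120 ≠ 1, base 7 is a Fermat witness: 1147 is composite.

1120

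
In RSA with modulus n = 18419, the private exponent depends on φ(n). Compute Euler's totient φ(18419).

18144

Factor: 18419 = 113 · 163.
φ(18419) = (113−1) · (163−1) = 112 · 162 = 18144.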